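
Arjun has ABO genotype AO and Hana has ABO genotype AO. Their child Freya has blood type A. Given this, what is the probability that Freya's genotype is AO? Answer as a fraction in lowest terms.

2/3

Cross AO × AO → 1/4 AA, 1/2 AO, 1/4 OO.
Type-A genotypes among offspring: AA (1/4), AO (1/2); total 3/4.
P(AO | type A) = (1/2) / (3/4) = 2/3.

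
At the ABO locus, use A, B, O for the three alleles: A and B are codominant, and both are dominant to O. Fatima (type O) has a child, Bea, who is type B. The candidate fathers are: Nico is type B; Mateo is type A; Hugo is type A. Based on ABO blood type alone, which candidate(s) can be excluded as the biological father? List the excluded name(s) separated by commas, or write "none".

Mateo, Hugo

A candidate is excluded only if no genotype consistent with his phenotype could produce a type B child with a type O mother.
Mateo (type A): no genotype consistent with that phenotype can produce a type-B child with a type-O mother.
Hugo (type A): no genotype consistent with that phenotype can produce a type-B child with a type-O mother.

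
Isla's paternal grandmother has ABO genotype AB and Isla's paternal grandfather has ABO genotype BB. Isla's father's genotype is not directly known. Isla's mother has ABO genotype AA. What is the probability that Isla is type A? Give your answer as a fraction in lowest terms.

1/4

Isla's father's ABO genotype from AB × BB: 1/2 AB, 1/2 BB.
Crossing each possibility with the mother AA and summing P(type A): 1/2·1/2 + 1/2·0 = 1/4.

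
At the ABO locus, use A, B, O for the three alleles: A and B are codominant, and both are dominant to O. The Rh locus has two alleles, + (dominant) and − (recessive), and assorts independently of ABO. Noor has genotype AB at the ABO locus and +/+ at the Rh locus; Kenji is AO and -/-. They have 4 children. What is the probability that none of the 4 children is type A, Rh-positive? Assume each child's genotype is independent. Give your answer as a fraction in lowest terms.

1/16

ABO cross AB × AO → 1/2 A, 1/4 B, 1/4 AB.
Rh cross +/+ × -/- → 1 Rh+; so P(type A, Rh-positive) = 1/2 × 1 = 1/2 per child.
P(not type A, Rh-positive) = 1/2 for one child; (1/2)^4 = 1/16.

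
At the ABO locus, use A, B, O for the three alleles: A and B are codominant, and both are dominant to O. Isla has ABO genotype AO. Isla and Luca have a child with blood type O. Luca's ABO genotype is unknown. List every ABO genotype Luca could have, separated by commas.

For each candidate genotype of Luca, check whether crossing it with AO can produce every observed child phenotype.
  AA → possible child types {A} ✗
  AB → possible child types {A, B, AB} ✗
  AO → possible child types {O, A} ✓
  BB → possible child types {B, AB} ✗
  BO → possible child types {O, A, B, AB} ✓
  OO → possible child types {O, A} ✓

AO, BO, OO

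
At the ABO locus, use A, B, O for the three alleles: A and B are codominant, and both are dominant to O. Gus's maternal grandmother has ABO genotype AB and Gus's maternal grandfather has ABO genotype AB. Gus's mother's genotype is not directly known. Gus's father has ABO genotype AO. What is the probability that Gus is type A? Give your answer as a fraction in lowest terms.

1/2

Gus's mother's ABO genotype from AB × AB: 1/4 AA, 1/2 AB, 1/4 BB.
Crossing each possibility with the father AO and summing P(type A): 1/4·1 + 1/2·1/2 + 1/4·0 = 1/2.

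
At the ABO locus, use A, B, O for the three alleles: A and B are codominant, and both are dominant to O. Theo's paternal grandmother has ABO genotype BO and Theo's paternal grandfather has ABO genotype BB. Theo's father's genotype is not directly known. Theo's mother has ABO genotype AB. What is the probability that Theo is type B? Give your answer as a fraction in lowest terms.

Theo's father's ABO genotype from BO × BB: 1/2 BB, 1/2 BO.
Crossing each possibility with the mother AB and summing P(type B): 1/2·1/2 + 1/2·1/2 = 1/2.

1/2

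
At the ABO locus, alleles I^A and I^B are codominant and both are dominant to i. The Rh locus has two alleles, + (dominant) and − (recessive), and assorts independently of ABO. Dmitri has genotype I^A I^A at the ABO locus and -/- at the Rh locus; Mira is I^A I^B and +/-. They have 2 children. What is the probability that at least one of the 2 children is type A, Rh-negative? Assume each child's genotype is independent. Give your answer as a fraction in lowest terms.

ABO cross I^A I^A × I^A I^B → 1/2 A, 1/2 AB.
Rh cross -/- × +/- → 1/2 Rh+, 1/2 Rh-; so P(type A, Rh-negative) = 1/2 × 1/2 = 1/4 per child.
P(none) = (3/4)^2 = 9/16; P(at least one) = 1 − 9/16 = 7/16.

7/16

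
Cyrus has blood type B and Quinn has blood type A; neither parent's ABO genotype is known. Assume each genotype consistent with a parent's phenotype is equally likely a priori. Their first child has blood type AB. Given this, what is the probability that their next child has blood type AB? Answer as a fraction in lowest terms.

25/36

Possible genotypes: Cyrus ∈ {BB, BO}; Quinn ∈ {AA, AO}.
Weight each parental genotype pair by prior × P(type-AB child):
  BB × AA: posterior weight 4/9; P(next child type AB) = 1.
  BB × AO: posterior weight 2/9; P(next child type AB) = 1/2.
  BO × AA: posterior weight 2/9; P(next child type AB) = 1/2.
  BO × AO: posterior weight 1/9; P(next child type AB) = 1/4.
Weighted sum = 25/36.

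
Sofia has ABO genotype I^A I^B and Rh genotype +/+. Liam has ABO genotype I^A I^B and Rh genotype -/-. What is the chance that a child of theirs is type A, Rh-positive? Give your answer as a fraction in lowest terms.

ABO cross I^A I^B × I^A I^B → offspring phenotypes: 1/4 A, 1/4 B, 1/2 AB.
Rh cross +/+ × -/- → 1 Rh+.
Independent loci: P(type A, Rh-positive) = 1/4 × 1 = 1/4.

1/4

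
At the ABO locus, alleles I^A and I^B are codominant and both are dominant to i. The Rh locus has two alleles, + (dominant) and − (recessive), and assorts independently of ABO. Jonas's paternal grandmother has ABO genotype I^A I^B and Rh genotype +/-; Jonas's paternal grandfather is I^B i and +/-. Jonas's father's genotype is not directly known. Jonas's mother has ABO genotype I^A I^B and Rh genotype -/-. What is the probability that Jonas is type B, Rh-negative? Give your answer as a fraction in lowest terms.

Jonas's father's ABO genotype from I^A I^B × I^B i: 1/4 I^A I^B, 1/4 I^A i, 1/4 I^B I^B, 1/4 I^B i.
Crossing each possibility with the mother I^A I^B and summing P(type B): 1/4·1/4 + 1/4·1/4 + 1/4·1/2 + 1/4·1/2 = 3/8.
Similarly for Rh via the father's Rh distribution: P(Rh-) = 1/2.
Independent loci: 3/8 × 1/2 = 3/16.

3/16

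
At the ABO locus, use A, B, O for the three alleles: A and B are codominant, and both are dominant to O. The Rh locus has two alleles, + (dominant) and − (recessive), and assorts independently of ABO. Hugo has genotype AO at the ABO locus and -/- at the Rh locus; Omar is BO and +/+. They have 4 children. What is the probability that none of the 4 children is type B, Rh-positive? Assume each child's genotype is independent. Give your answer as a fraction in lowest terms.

ABO cross AO × BO → 1/4 O, 1/4 A, 1/4 B, 1/4 AB.
Rh cross -/- × +/+ → 1 Rh+; so P(type B, Rh-positive) = 1/4 × 1 = 1/4 per child.
P(not type B, Rh-positive) = 3/4 for one child; (3/4)^4 = 81/256.

81/256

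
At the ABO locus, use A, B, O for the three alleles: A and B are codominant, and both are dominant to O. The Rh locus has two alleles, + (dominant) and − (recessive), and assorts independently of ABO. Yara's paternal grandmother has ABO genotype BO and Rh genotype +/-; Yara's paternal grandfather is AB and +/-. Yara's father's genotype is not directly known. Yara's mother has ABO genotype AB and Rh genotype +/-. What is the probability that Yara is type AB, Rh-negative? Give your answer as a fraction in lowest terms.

3/32

Yara's father's ABO genotype from BO × AB: 1/4 AB, 1/4 AO, 1/4 BB, 1/4 BO.
Crossing each possibility with the mother AB and summing P(type AB): 1/4·1/2 + 1/4·1/4 + 1/4·1/2 + 1/4·1/4 = 3/8.
Similarly for Rh via the father's Rh distribution: P(Rh-) = 1/4.
Independent loci: 3/8 × 1/4 = 3/32.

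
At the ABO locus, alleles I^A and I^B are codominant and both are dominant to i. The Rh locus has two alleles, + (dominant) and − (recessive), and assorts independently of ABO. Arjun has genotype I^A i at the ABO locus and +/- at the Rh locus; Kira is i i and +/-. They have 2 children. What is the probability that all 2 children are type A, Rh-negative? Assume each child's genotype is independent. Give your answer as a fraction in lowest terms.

ABO cross I^A i × i i → 1/2 O, 1/2 A.
Rh cross +/- × +/- → 3/4 Rh+, 1/4 Rh-; so P(type A, Rh-negative) = 1/2 × 1/4 = 1/8 per child.
All 2 independent: (1/8)^2 = 1/64.

1/64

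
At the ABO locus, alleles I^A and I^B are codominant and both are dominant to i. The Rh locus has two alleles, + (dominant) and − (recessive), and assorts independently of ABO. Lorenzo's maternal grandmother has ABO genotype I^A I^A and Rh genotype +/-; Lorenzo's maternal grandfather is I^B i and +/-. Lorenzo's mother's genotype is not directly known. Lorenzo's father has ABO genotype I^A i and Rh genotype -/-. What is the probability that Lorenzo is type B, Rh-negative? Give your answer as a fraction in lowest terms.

1/16

Lorenzo's mother's ABO genotype from I^A I^A × I^B i: 1/2 I^A I^B, 1/2 I^A i.
Crossing each possibility with the father I^A i and summing P(type B): 1/2·1/4 + 1/2·0 = 1/8.
Similarly for Rh via the mother's Rh distribution: P(Rh-) = 1/2.
Independent loci: 1/8 × 1/2 = 1/16.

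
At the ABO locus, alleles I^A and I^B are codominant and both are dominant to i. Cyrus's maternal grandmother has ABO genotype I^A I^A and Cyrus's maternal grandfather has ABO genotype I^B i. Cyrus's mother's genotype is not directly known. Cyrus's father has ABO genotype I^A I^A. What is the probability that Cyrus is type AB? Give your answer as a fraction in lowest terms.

Cyrus's mother's ABO genotype from I^A I^A × I^B i: 1/2 I^A I^B, 1/2 I^A i.
Crossing each possibility with the father I^A I^A and summing P(type AB): 1/2·1/2 + 1/2·0 = 1/4.

1/4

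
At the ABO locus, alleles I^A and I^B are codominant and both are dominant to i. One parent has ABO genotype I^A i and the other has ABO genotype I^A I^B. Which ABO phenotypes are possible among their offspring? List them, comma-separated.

A, B, AB

Gametes from I^A i × I^A I^B give offspring ABO genotypes I^A I^A, I^A I^B, I^A i, I^B i, i.e. phenotypes A, B, AB.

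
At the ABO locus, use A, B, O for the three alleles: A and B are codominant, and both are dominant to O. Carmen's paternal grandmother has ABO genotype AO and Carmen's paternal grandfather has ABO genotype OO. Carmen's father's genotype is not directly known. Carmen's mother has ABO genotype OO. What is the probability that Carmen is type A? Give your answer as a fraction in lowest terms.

1/4

Carmen's father's ABO genotype from AO × OO: 1/2 AO, 1/2 OO.
Crossing each possibility with the mother OO and summing P(type A): 1/2·1/2 + 1/2·0 = 1/4.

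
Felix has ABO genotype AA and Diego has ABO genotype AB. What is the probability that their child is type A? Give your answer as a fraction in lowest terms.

1/2

ABO cross AA × AB → offspring phenotypes: 1/2 A, 1/2 AB.
So P(type A) = 1/2.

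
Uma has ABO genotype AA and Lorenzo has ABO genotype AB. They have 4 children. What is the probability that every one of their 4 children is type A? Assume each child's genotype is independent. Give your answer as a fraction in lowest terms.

1/16

ABO cross AA × AB → 1/2 A, 1/2 AB.
So P(type A) = 1/2 per child.
All 4 independent: (1/2)^4 = 1/16.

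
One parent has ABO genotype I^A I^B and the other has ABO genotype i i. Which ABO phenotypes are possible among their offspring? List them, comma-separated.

Gametes from I^A I^B × i i give offspring ABO genotypes I^A i, I^B i, i.e. phenotypes A, B.

A, B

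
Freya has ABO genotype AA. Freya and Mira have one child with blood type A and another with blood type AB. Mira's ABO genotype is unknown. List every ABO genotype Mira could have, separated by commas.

AB, BO

For each candidate genotype of Mira, check whether crossing it with AA can produce every observed child phenotype.
  AA → possible child types {A} ✗
  AB → possible child types {A, AB} ✓
  AO → possible child types {A} ✗
  BB → possible child types {AB} ✗
  BO → possible child types {A, AB} ✓
  OO → possible child types {A} ✗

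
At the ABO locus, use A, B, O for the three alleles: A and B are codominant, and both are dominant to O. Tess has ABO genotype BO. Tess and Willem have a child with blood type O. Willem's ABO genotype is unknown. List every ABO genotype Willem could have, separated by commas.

AO, BO, OO

For each candidate genotype of Willem, check whether crossing it with BO can produce every observed child phenotype.
  AA → possible child types {A, AB} ✗
  AB → possible child types {A, B, AB} ✗
  AO → possible child types {O, A, B, AB} ✓
  BB → possible child types {B} ✗
  BO → possible child types {O, B} ✓
  OO → possible child types {O, B} ✓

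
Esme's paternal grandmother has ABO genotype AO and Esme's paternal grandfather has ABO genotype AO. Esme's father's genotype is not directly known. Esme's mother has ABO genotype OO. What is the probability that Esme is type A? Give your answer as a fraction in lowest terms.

Esme's father's ABO genotype from AO × AO: 1/4 AA, 1/2 AO, 1/4 OO.
Crossing each possibility with the mother OO and summing P(type A): 1/4·1 + 1/2·1/2 + 1/4·0 = 1/2.

1/2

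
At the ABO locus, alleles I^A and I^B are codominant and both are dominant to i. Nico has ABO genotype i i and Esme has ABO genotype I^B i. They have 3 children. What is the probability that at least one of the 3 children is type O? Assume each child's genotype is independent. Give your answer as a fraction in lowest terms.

7/8

ABO cross i i × I^B i → 1/2 O, 1/2 B.
So P(type O) = 1/2 per child.
P(none) = (1/2)^3 = 1/8; P(at least one) = 1 − 1/8 = 7/8.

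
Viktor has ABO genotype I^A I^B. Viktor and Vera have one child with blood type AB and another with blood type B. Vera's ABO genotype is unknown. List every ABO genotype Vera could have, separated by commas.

For each candidate genotype of Vera, check whether crossing it with I^A I^B can produce every observed child phenotype.
  I^A I^A → possible child types {A, AB} ✗
  I^A I^B → possible child types {A, B, AB} ✓
  I^A i → possible child types {A, B, AB} ✓
  I^B I^B → possible child types {B, AB} ✓
  I^B i → possible child types {A, B, AB} ✓
  i i → possible child types {A, B} ✗

I^A I^B, I^A i, I^B I^B, I^B i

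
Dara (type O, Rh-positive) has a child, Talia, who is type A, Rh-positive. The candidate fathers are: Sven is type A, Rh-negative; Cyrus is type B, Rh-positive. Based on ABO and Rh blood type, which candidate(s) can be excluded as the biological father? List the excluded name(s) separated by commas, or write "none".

Cyrus

A candidate is excluded only if no genotype consistent with his phenotype could produce a type A, Rh-positive child with a type O, Rh-positive mother.
Cyrus (type B, Rh+): no genotype consistent with that phenotype can produce a type-A Rh+ child with a type-O mother.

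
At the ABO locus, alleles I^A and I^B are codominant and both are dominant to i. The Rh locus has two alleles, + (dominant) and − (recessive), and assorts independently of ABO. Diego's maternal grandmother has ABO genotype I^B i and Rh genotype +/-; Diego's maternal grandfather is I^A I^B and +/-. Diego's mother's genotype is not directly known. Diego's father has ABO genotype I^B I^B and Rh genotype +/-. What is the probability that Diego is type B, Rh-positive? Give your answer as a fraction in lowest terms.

9/16

Diego's mother's ABO genotype from I^B i × I^A I^B: 1/4 I^A I^B, 1/4 I^A i, 1/4 I^B I^B, 1/4 I^B i.
Crossing each possibility with the father I^B I^B and summing P(type B): 1/4·1/2 + 1/4·1/2 + 1/4·1 + 1/4·1 = 3/4.
Similarly for Rh via the mother's Rh distribution: P(Rh+) = 3/4.
Independent loci: 3/4 × 3/4 = 9/16.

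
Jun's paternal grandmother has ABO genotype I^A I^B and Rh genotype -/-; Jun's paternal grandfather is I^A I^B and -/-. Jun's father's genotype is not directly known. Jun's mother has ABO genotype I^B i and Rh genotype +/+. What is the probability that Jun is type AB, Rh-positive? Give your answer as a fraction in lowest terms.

1/4

Jun's father's ABO genotype from I^A I^B × I^A I^B: 1/4 I^A I^A, 1/2 I^A I^B, 1/4 I^B I^B.
Crossing each possibility with the mother I^B i and summing P(type AB): 1/4·1/2 + 1/2·1/4 + 1/4·0 = 1/4.
Similarly for Rh via the father's Rh distribution: P(Rh+) = 1.
Independent loci: 1/4 × 1 = 1/4.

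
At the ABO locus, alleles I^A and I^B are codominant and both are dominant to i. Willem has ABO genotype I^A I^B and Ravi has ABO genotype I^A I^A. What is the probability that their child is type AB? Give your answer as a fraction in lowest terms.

ABO cross I^A I^B × I^A I^A → offspring phenotypes: 1/2 A, 1/2 AB.
So P(type AB) = 1/2.

1/2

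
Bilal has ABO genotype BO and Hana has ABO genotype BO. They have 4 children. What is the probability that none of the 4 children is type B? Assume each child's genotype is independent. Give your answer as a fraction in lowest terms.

1/256

ABO cross BO × BO → 1/4 O, 3/4 B.
So P(type B) = 3/4 per child.
P(not type B) = 1/4 for one child; (1/4)^4 = 1/256.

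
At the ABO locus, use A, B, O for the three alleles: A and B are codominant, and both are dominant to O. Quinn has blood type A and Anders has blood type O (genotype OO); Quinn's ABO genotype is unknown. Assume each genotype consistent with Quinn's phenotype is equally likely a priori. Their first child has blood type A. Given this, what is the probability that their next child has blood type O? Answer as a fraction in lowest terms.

1/6

Possible genotypes: Quinn ∈ {AA, AO}; Anders ∈ {OO}.
Weight each parental genotype pair by prior × P(type-A child):
  AA × OO: posterior weight 2/3; P(next child type O) = 0.
  AO × OO: posterior weight 1/3; P(next child type O) = 1/2.
Weighted sum = 1/6.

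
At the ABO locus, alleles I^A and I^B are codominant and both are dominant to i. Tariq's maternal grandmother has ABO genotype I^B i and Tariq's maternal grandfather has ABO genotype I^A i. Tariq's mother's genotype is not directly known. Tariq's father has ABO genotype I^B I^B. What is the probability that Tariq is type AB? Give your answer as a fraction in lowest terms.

Tariq's mother's ABO genotype from I^B i × I^A i: 1/4 I^A I^B, 1/4 I^A i, 1/4 I^B i, 1/4 i i.
Crossing each possibility with the father I^B I^B and summing P(type AB): 1/4·1/2 + 1/4·1/2 + 1/4·0 + 1/4·0 = 1/4.

1/4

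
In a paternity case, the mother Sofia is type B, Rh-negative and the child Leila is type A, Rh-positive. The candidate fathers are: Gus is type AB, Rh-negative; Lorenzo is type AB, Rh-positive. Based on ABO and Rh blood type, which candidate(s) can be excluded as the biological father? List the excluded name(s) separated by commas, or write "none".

Gus

A candidate is excluded only if no genotype consistent with his phenotype could produce a type A, Rh-positive child with a type B, Rh-negative mother.
Gus (type AB, Rh-): no genotype consistent with that phenotype can produce a type-A Rh+ child with a type-B mother.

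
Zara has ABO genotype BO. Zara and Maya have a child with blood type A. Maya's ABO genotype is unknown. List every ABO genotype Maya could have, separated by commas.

For each candidate genotype of Maya, check whether crossing it with BO can produce every observed child phenotype.
  AA → possible child types {A, AB} ✓
  AB → possible child types {A, B, AB} ✓
  AO → possible child types {O, A, B, AB} ✓
  BB → possible child types {B} ✗
  BO → possible child types {O, B} ✗
  OO → possible child types {O, B} ✗

AA, AB, AO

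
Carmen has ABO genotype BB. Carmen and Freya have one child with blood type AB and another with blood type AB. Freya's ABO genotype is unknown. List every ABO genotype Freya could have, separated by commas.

AA, AB, AO

For each candidate genotype of Freya, check whether crossing it with BB can produce every observed child phenotype.
  AA → possible child types {AB} ✓
  AB → possible child types {B, AB} ✓
  AO → possible child types {B, AB} ✓
  BB → possible child types {B} ✗
  BO → possible child types {B} ✗
  OO → possible child types {B} ✗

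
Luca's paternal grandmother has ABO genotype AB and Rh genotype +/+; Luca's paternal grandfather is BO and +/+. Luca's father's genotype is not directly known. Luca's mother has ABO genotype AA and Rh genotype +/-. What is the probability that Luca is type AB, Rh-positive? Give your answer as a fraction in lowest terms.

Luca's father's ABO genotype from AB × BO: 1/4 AB, 1/4 AO, 1/4 BB, 1/4 BO.
Crossing each possibility with the mother AA and summing P(type AB): 1/4·1/2 + 1/4·0 + 1/4·1 + 1/4·1/2 = 1/2.
Similarly for Rh via the father's Rh distribution: P(Rh+) = 1.
Independent loci: 1/2 × 1 = 1/2.

1/2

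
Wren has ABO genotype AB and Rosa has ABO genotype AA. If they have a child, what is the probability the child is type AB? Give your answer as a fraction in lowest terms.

1/2

ABO cross AB × AA → offspring phenotypes: 1/2 A, 1/2 AB.
So P(type AB) = 1/2.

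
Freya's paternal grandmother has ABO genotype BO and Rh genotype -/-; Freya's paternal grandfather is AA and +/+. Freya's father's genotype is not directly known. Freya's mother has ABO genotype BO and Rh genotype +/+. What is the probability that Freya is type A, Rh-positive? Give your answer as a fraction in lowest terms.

1/4

Freya's father's ABO genotype from BO × AA: 1/2 AB, 1/2 AO.
Crossing each possibility with the mother BO and summing P(type A): 1/2·1/4 + 1/2·1/4 = 1/4.
Similarly for Rh via the father's Rh distribution: P(Rh+) = 1.
Independent loci: 1/4 × 1 = 1/4.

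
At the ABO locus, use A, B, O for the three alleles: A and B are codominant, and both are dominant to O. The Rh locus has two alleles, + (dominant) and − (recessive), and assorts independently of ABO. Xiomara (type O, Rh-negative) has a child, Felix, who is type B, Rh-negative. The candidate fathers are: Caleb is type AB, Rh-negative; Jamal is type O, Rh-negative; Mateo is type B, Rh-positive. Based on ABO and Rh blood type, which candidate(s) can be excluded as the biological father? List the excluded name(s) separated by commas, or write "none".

Jamal

A candidate is excluded only if no genotype consistent with his phenotype could produce a type B, Rh-negative child with a type O, Rh-negative mother.
Jamal (type O, Rh-): no genotype consistent with that phenotype can produce a type-B Rh- child with a type-O mother.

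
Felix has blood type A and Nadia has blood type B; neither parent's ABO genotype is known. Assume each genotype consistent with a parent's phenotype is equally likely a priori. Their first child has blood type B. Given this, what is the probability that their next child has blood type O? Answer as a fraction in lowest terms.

1/12

Possible genotypes: Felix ∈ {I^A I^A, I^A i}; Nadia ∈ {I^B I^B, I^B i}.
Weight each parental genotype pair by prior × P(type-B child):
  I^A i × I^B I^B: posterior weight 2/3; P(next child type O) = 0.
  I^A i × I^B i: posterior weight 1/3; P(next child type O) = 1/4.
Weighted sum = 1/12.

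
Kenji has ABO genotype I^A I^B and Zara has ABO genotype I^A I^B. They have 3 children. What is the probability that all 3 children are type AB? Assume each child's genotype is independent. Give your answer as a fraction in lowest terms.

ABO cross I^A I^B × I^A I^B → 1/4 A, 1/4 B, 1/2 AB.
So P(type AB) = 1/2 per child.
All 3 independent: (1/2)^3 = 1/8.

1/8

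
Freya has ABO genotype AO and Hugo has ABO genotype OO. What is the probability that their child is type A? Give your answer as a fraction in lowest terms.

1/2

ABO cross AO × OO → offspring phenotypes: 1/2 O, 1/2 A.
So P(type A) = 1/2.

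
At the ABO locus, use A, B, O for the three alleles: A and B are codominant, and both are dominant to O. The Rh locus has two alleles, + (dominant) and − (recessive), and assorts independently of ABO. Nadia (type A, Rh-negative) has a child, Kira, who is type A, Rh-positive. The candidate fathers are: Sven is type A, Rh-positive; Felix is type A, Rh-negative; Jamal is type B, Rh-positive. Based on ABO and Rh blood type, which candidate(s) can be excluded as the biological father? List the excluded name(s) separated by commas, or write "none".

A candidate is excluded only if no genotype consistent with his phenotype could produce a type A, Rh-positive child with a type A, Rh-negative mother.
Felix (type A, Rh-): no genotype consistent with that phenotype can produce a type-A Rh+ child with a type-A mother.

Felix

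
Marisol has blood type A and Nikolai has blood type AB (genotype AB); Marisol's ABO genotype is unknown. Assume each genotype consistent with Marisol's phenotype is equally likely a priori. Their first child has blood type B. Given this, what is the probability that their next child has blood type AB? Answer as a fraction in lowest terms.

Possible genotypes: Marisol ∈ {AA, AO}; Nikolai ∈ {AB}.
Weight each parental genotype pair by prior × P(type-B child):
  AO × AB: posterior weight 1; P(next child type AB) = 1/4.
Weighted sum = 1/4.

1/4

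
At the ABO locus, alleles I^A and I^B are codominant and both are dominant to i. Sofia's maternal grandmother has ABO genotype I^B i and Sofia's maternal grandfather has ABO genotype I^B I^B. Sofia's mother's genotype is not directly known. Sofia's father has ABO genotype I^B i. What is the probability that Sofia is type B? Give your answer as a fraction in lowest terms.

Sofia's mother's ABO genotype from I^B i × I^B I^B: 1/2 I^B I^B, 1/2 I^B i.
Crossing each possibility with the father I^B i and summing P(type B): 1/2·1 + 1/2·3/4 = 7/8.

7/8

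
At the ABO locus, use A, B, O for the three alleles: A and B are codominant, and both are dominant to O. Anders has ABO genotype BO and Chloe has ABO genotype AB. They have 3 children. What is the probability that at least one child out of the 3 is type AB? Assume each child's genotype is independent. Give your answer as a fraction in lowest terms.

37/64

ABO cross BO × AB → 1/4 A, 1/2 B, 1/4 AB.
So P(type AB) = 1/4 per child.
P(none) = (3/4)^3 = 27/64; P(at least one) = 1 − 27/64 = 37/64.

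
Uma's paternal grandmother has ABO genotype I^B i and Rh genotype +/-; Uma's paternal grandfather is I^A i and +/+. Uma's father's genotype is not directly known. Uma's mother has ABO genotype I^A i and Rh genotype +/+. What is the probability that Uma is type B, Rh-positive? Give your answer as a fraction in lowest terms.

1/8

Uma's father's ABO genotype from I^B i × I^A i: 1/4 I^A I^B, 1/4 I^A i, 1/4 I^B i, 1/4 i i.
Crossing each possibility with the mother I^A i and summing P(type B): 1/4·1/4 + 1/4·0 + 1/4·1/4 + 1/4·0 = 1/8.
Similarly for Rh via the father's Rh distribution: P(Rh+) = 1.
Independent loci: 1/8 × 1 = 1/8.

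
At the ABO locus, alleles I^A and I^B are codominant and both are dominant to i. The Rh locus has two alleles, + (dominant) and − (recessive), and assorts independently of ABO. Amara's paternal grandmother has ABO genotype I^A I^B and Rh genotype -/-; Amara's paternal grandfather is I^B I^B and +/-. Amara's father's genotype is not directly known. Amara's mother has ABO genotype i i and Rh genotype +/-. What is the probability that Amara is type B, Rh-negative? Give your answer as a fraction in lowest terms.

Amara's father's ABO genotype from I^A I^B × I^B I^B: 1/2 I^A I^B, 1/2 I^B I^B.
Crossing each possibility with the mother i i and summing P(type B): 1/2·1/2 + 1/2·1 = 3/4.
Similarly for Rh via the father's Rh distribution: P(Rh-) = 3/8.
Independent loci: 3/4 × 3/8 = 9/32.

9/32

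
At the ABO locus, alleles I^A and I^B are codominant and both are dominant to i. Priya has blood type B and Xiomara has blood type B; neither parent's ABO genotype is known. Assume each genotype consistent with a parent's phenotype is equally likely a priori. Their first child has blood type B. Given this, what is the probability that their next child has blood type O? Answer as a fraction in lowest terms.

Possible genotypes: Priya ∈ {I^B I^B, I^B i}; Xiomara ∈ {I^B I^B, I^B i}.
Weight each parental genotype pair by prior × P(type-B child):
  I^B I^B × I^B I^B: posterior weight 4/15; P(next child type O) = 0.
  I^B I^B × I^B i: posterior weight 4/15; P(next child type O) = 0.
  I^B i × I^B I^B: posterior weight 4/15; P(next child type O) = 0.
  I^B i × I^B i: posterior weight 1/5; P(next child type O) = 1/4.
Weighted sum = 1/20.

1/20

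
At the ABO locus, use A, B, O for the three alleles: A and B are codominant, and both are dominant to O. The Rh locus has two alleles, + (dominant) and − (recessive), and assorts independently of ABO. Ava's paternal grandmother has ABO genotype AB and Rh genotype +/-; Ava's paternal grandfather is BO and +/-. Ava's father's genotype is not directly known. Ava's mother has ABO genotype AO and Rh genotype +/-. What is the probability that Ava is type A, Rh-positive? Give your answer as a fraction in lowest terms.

9/32

Ava's father's ABO genotype from AB × BO: 1/4 AB, 1/4 AO, 1/4 BB, 1/4 BO.
Crossing each possibility with the mother AO and summing P(type A): 1/4·1/2 + 1/4·3/4 + 1/4·0 + 1/4·1/4 = 3/8.
Similarly for Rh via the father's Rh distribution: P(Rh+) = 3/4.
Independent loci: 3/8 × 3/4 = 9/32.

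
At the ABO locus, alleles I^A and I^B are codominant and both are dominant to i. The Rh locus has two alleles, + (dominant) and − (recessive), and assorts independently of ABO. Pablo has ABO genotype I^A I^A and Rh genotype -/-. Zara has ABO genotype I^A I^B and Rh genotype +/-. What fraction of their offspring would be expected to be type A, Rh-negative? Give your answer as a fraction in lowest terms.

ABO cross I^A I^A × I^A I^B → offspring phenotypes: 1/2 A, 1/2 AB.
Rh cross -/- × +/- → 1/2 Rh+, 1/2 Rh-.
Independent loci: P(type A, Rh-negative) = 1/2 × 1/2 = 1/4.

1/4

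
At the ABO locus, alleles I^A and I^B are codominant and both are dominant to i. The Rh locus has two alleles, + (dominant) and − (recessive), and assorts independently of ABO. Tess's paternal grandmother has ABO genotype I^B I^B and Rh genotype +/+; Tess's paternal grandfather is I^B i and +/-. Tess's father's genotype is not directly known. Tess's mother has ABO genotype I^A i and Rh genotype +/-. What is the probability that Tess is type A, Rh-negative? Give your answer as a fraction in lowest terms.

1/64

Tess's father's ABO genotype from I^B I^B × I^B i: 1/2 I^B I^B, 1/2 I^B i.
Crossing each possibility with the mother I^A i and summing P(type A): 1/2·0 + 1/2·1/4 = 1/8.
Similarly for Rh via the father's Rh distribution: P(Rh-) = 1/8.
Independent loci: 1/8 × 1/8 = 1/64.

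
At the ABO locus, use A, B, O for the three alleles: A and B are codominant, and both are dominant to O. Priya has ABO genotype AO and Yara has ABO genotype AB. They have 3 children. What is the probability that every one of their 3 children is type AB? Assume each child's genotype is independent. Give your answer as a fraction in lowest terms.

ABO cross AO × AB → 1/2 A, 1/4 B, 1/4 AB.
So P(type AB) = 1/4 per child.
All 3 independent: (1/4)^3 = 1/64.

1/64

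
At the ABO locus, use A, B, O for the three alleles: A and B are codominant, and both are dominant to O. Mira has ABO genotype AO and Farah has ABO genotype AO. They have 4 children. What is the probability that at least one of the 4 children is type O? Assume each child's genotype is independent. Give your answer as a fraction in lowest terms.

ABO cross AO × AO → 1/4 O, 3/4 A.
So P(type O) = 1/4 per child.
P(none) = (3/4)^4 = 81/256; P(at least one) = 1 − 81/256 = 175/256.

175/256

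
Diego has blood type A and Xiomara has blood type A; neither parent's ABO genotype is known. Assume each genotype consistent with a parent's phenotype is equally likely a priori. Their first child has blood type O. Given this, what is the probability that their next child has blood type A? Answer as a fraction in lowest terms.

3/4

Possible genotypes: Diego ∈ {AA, AO}; Xiomara ∈ {AA, AO}.
Weight each parental genotype pair by prior × P(type-O child):
  AO × AO: posterior weight 1; P(next child type A) = 3/4.
Weighted sum = 3/4.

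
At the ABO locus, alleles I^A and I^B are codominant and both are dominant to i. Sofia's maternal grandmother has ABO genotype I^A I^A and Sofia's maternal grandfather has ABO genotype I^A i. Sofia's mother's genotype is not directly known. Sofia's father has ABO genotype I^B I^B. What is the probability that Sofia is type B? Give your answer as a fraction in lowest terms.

Sofia's mother's ABO genotype from I^A I^A × I^A i: 1/2 I^A I^A, 1/2 I^A i.
Crossing each possibility with the father I^B I^B and summing P(type B): 1/2·0 + 1/2·1/2 = 1/4.

1/4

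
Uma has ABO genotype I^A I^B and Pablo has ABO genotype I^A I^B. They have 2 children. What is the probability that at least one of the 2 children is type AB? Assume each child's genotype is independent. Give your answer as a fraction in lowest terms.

ABO cross I^A I^B × I^A I^B → 1/4 A, 1/4 B, 1/2 AB.
So P(type AB) = 1/2 per child.
P(none) = (1/2)^2 = 1/4; P(at least one) = 1 − 1/4 = 3/4.

3/4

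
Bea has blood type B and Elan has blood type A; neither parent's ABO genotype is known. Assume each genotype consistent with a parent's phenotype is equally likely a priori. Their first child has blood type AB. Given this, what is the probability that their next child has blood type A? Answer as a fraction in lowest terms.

Possible genotypes: Bea ∈ {BB, BO}; Elan ∈ {AA, AO}.
Weight each parental genotype pair by prior × P(type-AB child):
  BB × AA: posterior weight 4/9; P(next child type A) = 0.
  BB × AO: posterior weight 2/9; P(next child type A) = 0.
  BO × AA: posterior weight 2/9; P(next child type A) = 1/2.
  BO × AO: posterior weight 1/9; P(next child type A) = 1/4.
Weighted sum = 5/36.

5/36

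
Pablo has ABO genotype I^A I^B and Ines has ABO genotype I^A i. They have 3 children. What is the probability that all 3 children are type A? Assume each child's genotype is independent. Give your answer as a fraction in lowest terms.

ABO cross I^A I^B × I^A i → 1/2 A, 1/4 B, 1/4 AB.
So P(type A) = 1/2 per child.
All 3 independent: (1/2)^3 = 1/8.

1/8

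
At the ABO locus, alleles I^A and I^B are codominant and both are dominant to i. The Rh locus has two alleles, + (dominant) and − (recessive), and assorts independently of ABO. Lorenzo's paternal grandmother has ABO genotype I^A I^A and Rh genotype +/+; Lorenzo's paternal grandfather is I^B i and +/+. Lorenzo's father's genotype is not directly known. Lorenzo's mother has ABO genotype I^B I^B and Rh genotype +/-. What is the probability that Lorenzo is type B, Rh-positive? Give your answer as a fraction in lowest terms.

1/2

Lorenzo's father's ABO genotype from I^A I^A × I^B i: 1/2 I^A I^B, 1/2 I^A i.
Crossing each possibility with the mother I^B I^B and summing P(type B): 1/2·1/2 + 1/2·1/2 = 1/2.
Similarly for Rh via the father's Rh distribution: P(Rh+) = 1.
Independent loci: 1/2 × 1 = 1/2.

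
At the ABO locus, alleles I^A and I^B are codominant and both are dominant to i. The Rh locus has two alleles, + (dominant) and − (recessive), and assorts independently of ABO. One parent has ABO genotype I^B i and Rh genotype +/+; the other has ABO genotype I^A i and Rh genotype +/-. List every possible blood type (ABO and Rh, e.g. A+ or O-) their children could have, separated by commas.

Gametes from I^B i × I^A i give offspring ABO genotypes I^A I^B, I^A i, I^B i, i i, i.e. phenotypes O, A, B, AB.
Rh cross +/+ × +/- → phenotypes Rh+.
Combining independently: O+, A+, B+, AB+.

O+, A+, B+, AB+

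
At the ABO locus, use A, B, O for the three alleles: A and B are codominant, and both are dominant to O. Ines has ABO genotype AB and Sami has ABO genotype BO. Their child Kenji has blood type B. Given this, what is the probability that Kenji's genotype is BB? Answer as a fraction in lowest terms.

1/2

Cross AB × BO → 1/4 AB, 1/4 AO, 1/4 BB, 1/4 BO.
Type-B genotypes among offspring: BB (1/4), BO (1/4); total 1/2.
P(BB | type B) = (1/4) / (1/2) = 1/2.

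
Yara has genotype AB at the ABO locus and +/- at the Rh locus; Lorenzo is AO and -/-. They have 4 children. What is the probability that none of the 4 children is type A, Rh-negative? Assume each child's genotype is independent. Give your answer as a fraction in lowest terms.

81/256

ABO cross AB × AO → 1/2 A, 1/4 B, 1/4 AB.
Rh cross +/- × -/- → 1/2 Rh+, 1/2 Rh-; so P(type A, Rh-negative) = 1/2 × 1/2 = 1/4 per child.
P(not type A, Rh-negative) = 3/4 for one child; (3/4)^4 = 81/256.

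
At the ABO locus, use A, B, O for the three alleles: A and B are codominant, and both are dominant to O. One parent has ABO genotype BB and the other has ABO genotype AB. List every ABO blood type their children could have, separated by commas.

Gametes from BB × AB give offspring ABO genotypes AB, BB, i.e. phenotypes B, AB.

B, AB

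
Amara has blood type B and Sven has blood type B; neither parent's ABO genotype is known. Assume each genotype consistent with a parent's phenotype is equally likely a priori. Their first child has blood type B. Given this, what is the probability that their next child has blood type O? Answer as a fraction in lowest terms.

1/20

Possible genotypes: Amara ∈ {I^B I^B, I^B i}; Sven ∈ {I^B I^B, I^B i}.
Weight each parental genotype pair by prior × P(type-B child):
  I^B I^B × I^B I^B: posterior weight 4/15; P(next child type O) = 0.
  I^B I^B × I^B i: posterior weight 4/15; P(next child type O) = 0.
  I^B i × I^B I^B: posterior weight 4/15; P(next child type O) = 0.
  I^B i × I^B i: posterior weight 1/5; P(next child type O) = 1/4.
Weighted sum = 1/20.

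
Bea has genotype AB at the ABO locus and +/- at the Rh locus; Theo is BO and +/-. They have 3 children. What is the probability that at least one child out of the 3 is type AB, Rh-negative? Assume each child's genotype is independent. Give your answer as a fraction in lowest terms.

ABO cross AB × BO → 1/4 A, 1/2 B, 1/4 AB.
Rh cross +/- × +/- → 3/4 Rh+, 1/4 Rh-; so P(type AB, Rh-negative) = 1/4 × 1/4 = 1/16 per child.
P(none) = (15/16)^3 = 3375/4096; P(at least one) = 1 − 3375/4096 = 721/4096.

721/4096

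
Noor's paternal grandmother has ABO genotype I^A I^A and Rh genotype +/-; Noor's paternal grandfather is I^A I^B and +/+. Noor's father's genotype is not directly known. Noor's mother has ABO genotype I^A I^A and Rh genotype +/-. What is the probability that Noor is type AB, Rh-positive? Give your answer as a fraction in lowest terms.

Noor's father's ABO genotype from I^A I^A × I^A I^B: 1/2 I^A I^A, 1/2 I^A I^B.
Crossing each possibility with the mother I^A I^A and summing P(type AB): 1/2·0 + 1/2·1/2 = 1/4.
Similarly for Rh via the father's Rh distribution: P(Rh+) = 7/8.
Independent loci: 1/4 × 7/8 = 7/32.

7/32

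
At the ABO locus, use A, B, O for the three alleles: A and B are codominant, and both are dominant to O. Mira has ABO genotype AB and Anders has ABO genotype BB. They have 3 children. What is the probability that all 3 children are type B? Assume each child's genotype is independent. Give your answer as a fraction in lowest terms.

ABO cross AB × BB → 1/2 B, 1/2 AB.
So P(type B) = 1/2 per child.
All 3 independent: (1/2)^3 = 1/8.

1/8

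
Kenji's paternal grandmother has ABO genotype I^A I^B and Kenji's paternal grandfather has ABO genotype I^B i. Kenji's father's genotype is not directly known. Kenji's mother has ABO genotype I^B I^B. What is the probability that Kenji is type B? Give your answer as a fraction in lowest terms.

3/4

Kenji's father's ABO genotype from I^A I^B × I^B i: 1/4 I^A I^B, 1/4 I^A i, 1/4 I^B I^B, 1/4 I^B i.
Crossing each possibility with the mother I^B I^B and summing P(type B): 1/4·1/2 + 1/4·1/2 + 1/4·1 + 1/4·1 = 3/4.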